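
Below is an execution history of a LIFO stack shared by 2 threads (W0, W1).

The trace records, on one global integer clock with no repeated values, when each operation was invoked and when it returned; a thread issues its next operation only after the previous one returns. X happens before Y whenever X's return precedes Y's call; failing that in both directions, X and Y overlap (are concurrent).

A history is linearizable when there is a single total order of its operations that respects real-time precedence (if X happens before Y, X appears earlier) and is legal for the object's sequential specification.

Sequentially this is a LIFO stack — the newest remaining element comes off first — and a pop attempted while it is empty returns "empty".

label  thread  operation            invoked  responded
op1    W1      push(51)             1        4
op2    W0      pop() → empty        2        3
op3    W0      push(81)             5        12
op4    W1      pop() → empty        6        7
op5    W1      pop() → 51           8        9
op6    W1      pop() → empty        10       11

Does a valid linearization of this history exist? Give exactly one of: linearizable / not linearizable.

already the first 7 events (up to op4's response at time 7) admit no linearization; the first 6 still do
real-time-consistent orders of the 3 completed operations: 2 — all fail the LIFO stack replay
no escape via the 1 pending operation (op3): every completion choice fails
take op1, op2, op4 (pending dropped): step 2 already fails, because op2 pop() → empty cannot occur there
take op2, op1, op4 (pending dropped): step 3 already fails, because op4 pop() → empty cannot occur there

not linearizable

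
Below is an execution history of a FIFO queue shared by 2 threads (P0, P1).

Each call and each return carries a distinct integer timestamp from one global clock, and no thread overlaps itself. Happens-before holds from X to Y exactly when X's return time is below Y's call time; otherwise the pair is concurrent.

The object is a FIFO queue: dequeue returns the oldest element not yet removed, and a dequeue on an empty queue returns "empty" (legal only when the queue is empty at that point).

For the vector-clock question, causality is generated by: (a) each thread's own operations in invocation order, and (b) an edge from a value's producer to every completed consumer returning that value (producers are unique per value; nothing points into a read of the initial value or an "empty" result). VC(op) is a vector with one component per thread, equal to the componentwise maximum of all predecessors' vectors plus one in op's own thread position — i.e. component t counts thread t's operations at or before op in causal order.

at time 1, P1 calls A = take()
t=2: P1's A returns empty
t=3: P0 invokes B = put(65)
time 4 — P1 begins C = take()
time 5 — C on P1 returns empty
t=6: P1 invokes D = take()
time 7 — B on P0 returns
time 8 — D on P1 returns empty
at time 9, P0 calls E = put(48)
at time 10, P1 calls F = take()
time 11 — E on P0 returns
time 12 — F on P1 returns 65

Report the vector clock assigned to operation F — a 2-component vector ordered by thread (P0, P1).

(1, 4)

invoked at 1, A has no predecessors; its own P1 bump gives (0, 1)
invoked at 3, B has no predecessors; its own P0 bump gives (1, 0)
C, invoked 4, takes VC(A)=(0, 1) under max, adds 1 for P1 → (0, 2)
E, invoked 9, takes VC(B)=(1, 0) under max, adds 1 for P0 → (2, 0)
D, invoked 6, takes VC(C)=(0, 2) under max, adds 1 for P1 → (0, 3)
F, invoked 10, takes VC(B)=(1, 0), VC(D)=(0, 3) under max, adds 1 for P1 → (1, 4)
target: VC(F) = (1, 4)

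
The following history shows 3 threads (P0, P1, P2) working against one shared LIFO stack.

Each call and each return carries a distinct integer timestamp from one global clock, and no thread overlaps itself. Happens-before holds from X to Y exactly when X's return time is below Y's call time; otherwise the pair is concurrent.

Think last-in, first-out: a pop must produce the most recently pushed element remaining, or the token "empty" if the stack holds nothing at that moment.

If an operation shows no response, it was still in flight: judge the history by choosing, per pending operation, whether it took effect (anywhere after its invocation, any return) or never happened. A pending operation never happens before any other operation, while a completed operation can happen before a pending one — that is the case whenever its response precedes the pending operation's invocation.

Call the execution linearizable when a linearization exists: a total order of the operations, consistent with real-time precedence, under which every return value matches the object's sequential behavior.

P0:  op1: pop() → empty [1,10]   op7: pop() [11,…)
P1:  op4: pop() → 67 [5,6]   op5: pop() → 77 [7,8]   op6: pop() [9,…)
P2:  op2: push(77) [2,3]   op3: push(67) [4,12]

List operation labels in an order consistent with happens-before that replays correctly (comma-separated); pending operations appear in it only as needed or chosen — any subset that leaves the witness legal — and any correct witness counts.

op1, op2, op3, op4, op5

step 1: op1 pop() → empty — stack <>
step 2: op2 push(77) — stack <77>
step 3: op3 push(67) — stack <77,67>
step 4: op4 pop() → 67 — stack <77>
step 5: op5 pop() → 77 — stack <>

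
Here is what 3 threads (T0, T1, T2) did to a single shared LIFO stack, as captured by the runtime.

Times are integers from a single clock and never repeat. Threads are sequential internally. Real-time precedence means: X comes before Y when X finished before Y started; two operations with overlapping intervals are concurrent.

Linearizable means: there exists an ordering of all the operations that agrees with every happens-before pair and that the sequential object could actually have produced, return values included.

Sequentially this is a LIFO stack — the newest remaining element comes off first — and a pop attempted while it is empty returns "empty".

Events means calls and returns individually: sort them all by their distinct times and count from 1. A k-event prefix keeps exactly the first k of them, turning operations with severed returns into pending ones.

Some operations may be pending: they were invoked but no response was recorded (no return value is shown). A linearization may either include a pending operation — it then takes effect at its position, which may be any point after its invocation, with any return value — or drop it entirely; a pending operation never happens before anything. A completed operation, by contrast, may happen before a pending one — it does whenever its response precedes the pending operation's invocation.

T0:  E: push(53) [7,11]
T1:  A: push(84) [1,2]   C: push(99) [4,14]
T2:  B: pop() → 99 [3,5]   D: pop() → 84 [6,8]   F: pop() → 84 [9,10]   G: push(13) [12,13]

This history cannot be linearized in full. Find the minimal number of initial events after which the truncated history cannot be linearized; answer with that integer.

10

events 1..9 are linearizable, e.g. via A, C, B, D:
1. A push(84), leaving stack <84>
2. C push(99) (pending, included), leaving stack <84,99>
3. B pop() → 99, leaving stack <84>
4. D pop() → 84, leaving stack <>
at event 10 (F's time-10 response) nothing linearizes any more
no completion choice of the 2 pending operations (C, E) rescues it — every subset was tried
take A, B, D, F (pending dropped): step 2 already fails, because B pop() → 99 cannot occur there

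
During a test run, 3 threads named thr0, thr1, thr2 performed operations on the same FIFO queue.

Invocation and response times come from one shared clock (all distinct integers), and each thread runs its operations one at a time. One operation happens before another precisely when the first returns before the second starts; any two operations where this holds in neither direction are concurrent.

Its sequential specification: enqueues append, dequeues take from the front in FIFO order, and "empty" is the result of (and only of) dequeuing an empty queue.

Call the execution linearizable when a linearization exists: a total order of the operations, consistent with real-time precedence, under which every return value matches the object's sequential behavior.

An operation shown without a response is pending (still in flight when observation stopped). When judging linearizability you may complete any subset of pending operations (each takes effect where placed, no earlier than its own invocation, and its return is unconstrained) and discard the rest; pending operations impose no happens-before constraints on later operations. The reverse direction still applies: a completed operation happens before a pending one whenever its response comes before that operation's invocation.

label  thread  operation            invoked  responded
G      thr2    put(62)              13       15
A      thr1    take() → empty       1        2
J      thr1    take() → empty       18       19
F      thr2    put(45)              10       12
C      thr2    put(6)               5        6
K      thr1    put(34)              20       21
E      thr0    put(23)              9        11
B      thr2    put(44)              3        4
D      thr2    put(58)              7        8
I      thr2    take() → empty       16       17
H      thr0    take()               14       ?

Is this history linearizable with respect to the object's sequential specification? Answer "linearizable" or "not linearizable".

already the first 17 events (up to I's response at time 17) admit no linearization; the first 16 still do
checked exhaustively: 2 real-time-consistent orders of 8 completed operations, zero legal FIFO queue replays
including or dropping the 1 pending operation (H) in any combination fails
one such order, A, B, C, D, E, F, G, I (pending dropped), breaks at step 8 where I take() → empty is illegal
one such order, A, B, C, D, F, E, G, I (pending dropped), breaks at step 8 where I take() → empty is illegal

not linearizable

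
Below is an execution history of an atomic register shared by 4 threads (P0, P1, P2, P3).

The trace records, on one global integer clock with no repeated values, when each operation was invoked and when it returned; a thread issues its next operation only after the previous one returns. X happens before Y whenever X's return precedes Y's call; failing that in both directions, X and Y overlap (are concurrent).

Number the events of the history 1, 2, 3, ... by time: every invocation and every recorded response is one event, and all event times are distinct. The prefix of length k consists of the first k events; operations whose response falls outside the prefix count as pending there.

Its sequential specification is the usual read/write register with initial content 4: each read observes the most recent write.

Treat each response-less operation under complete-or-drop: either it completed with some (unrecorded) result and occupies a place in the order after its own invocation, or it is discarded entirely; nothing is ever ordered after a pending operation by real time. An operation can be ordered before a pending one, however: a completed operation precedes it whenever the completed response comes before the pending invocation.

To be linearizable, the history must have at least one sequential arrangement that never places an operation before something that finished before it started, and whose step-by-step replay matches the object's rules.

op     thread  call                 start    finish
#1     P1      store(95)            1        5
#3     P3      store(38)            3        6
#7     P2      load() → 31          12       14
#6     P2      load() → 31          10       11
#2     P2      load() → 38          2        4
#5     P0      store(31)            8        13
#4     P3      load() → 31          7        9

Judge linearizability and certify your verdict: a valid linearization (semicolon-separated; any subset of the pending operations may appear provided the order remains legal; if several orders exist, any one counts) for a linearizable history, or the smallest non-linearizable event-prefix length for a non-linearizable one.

linearizable — witness: #1; #3; #2; #5; #4; #6; #7

after step 1 (#1 store(95)): value 95
after step 2 (#3 store(38)): value 38
after step 3 (#2 load() → 38): value 38
after step 4 (#5 store(31)): value 31
after step 5 (#4 load() → 31): value 31
after step 6 (#6 load() → 31): value 31
after step 7 (#7 load() → 31): value 31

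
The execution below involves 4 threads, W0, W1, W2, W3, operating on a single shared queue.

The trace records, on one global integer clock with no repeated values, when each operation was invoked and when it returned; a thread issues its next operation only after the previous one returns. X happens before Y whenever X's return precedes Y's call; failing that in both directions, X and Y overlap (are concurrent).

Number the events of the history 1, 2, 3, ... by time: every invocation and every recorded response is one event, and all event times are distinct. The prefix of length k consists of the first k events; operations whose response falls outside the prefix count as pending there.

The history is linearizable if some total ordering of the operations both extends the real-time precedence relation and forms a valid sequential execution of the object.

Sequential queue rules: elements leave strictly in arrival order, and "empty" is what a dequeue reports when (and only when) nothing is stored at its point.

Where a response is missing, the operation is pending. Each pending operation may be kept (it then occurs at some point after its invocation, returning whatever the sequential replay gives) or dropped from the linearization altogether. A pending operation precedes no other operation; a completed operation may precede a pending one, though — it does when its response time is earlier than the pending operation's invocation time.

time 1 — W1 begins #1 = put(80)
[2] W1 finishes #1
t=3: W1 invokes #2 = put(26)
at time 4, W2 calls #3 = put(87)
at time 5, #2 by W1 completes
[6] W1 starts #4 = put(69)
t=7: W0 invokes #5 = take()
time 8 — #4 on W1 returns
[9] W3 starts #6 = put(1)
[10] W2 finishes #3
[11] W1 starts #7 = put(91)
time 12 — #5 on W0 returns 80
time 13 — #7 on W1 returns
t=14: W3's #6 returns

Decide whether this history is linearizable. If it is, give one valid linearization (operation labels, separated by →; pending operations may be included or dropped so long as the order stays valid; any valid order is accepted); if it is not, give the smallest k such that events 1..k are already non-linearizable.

after step 1 (#1 put(80)): queue <80>
after step 2 (#2 put(26)): queue <80,26>
after step 3 (#3 put(87)): queue <80,26,87>
after step 4 (#4 put(69)): queue <80,26,87,69>
after step 5 (#5 take() → 80): queue <26,87,69>
after step 6 (#6 put(1)): queue <26,87,69,1>
after step 7 (#7 put(91)): queue <26,87,69,1,91>

linearizable — witness: #1 → #2 → #3 → #4 → #5 → #6 → #7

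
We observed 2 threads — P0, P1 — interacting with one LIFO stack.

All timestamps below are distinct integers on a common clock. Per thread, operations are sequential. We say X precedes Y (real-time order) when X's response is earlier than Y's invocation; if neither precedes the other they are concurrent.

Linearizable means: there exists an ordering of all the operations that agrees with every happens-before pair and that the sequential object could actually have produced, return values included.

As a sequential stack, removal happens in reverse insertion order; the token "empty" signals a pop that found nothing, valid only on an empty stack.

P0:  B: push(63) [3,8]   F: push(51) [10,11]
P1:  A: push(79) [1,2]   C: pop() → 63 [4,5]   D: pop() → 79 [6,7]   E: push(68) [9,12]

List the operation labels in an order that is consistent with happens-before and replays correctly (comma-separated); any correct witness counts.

A, B, C, D, E, F

step 1: A push(79) — stack <79>
step 2: B push(63) — stack <79,63>
step 3: C pop() → 63 — stack <79>
step 4: D pop() → 79 — stack <>
step 5: E push(68) — stack <68>
step 6: F push(51) — stack <68,51>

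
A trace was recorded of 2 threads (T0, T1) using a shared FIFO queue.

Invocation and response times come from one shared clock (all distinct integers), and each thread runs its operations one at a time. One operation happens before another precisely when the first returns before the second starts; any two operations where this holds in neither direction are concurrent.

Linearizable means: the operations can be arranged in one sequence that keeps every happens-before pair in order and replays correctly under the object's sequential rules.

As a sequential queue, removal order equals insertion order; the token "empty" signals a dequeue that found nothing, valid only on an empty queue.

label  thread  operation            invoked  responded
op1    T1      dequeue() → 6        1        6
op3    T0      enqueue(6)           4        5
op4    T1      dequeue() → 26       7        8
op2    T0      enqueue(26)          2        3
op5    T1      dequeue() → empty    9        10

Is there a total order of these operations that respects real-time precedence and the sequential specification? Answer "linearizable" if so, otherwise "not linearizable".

not linearizable

events 1..5 are fine; event 6 — the response of op1 at time 6 — makes the prefix non-linearizable
real-time-consistent orders of the 3 completed operations: 3 — all fail the FIFO queue replay
take op1, op2, op3: step 1 already fails, because op1 dequeue() → 6 cannot occur there
take op2, op1, op3: step 2 already fails, because op1 dequeue() → 6 cannot occur there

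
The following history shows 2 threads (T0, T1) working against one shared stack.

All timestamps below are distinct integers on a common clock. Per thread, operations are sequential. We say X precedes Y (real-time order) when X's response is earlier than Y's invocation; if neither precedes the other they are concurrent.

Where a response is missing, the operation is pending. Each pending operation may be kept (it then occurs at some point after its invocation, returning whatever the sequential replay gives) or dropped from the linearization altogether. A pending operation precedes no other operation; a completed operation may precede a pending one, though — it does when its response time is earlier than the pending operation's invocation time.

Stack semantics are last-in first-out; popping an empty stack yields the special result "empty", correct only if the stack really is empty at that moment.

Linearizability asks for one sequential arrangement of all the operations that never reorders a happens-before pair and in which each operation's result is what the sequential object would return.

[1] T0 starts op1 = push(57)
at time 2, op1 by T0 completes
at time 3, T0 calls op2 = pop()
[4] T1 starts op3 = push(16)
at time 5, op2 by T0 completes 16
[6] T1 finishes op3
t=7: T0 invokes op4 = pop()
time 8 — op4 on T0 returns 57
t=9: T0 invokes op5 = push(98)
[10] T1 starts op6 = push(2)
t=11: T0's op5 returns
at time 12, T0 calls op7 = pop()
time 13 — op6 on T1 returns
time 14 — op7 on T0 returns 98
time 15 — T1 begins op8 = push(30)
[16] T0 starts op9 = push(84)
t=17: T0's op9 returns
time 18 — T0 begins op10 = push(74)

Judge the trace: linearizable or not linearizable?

linearizable

one valid linearization: op1, op3, op2, op4, op5, op7, op6, op8, op9
after step 1 (op1 push(57)): stack <57>
after step 2 (op3 push(16)): stack <57,16>
after step 3 (op2 pop() → 16): stack <57>
after step 4 (op4 pop() → 57): stack <>
after step 5 (op5 push(98)): stack <98>
after step 6 (op7 pop() → 98): stack <>
after step 7 (op6 push(2)): stack <2>
after step 8 (op8 push(30) (pending, included)): stack <2,30>
after step 9 (op9 push(84)): stack <2,30,84>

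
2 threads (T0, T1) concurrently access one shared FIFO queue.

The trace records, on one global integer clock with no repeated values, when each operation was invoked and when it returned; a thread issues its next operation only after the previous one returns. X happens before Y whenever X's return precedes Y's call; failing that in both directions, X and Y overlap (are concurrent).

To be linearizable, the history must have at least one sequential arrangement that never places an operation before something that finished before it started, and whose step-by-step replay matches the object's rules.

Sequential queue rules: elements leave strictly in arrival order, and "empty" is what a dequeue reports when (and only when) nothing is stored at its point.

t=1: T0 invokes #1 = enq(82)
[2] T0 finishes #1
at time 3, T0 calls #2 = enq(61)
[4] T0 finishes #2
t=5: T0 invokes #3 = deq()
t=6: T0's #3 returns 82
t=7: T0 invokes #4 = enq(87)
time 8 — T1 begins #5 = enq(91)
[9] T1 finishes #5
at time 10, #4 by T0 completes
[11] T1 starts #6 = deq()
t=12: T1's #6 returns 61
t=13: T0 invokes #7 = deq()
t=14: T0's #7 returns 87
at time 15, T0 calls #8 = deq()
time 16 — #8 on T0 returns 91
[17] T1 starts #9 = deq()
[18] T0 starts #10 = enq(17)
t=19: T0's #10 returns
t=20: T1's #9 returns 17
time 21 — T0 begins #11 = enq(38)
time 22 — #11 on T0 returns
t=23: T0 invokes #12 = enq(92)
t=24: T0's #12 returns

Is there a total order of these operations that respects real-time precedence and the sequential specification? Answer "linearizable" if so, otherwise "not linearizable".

linearizable

one valid linearization: #1, #2, #3, #4, #5, #6, #7, #8, #10, #9, #11, #12
1. #1 enq(82), leaving queue <82>
2. #2 enq(61), leaving queue <82,61>
3. #3 deq() → 82, leaving queue <61>
4. #4 enq(87), leaving queue <61,87>
5. #5 enq(91), leaving queue <61,87,91>
6. #6 deq() → 61, leaving queue <87,91>
7. #7 deq() → 87, leaving queue <91>
8. #8 deq() → 91, leaving queue <>
9. #10 enq(17), leaving queue <17>
10. #9 deq() → 17, leaving queue <>
11. #11 enq(38), leaving queue <38>
12. #12 enq(92), leaving queue <38,92>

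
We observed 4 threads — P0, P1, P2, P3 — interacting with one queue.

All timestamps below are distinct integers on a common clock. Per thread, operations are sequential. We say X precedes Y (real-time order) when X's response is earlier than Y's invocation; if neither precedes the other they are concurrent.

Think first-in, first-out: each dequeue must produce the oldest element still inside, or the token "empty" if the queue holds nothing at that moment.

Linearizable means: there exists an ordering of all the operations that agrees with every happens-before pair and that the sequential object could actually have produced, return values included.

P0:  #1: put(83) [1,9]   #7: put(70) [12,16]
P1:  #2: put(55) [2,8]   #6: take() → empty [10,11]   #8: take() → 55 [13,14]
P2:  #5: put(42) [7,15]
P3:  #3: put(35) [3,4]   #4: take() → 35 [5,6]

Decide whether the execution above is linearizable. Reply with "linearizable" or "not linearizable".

already the first 11 events (up to #6's response at time 11) admit no linearization; the first 10 still do
all 12 real-time-respecting orders fail — 5 completed queue operations, no legal replay
no escape via the 1 pending operation (#5): every completion choice fails
one such order, #1, #2, #3, #4, #6 (pending dropped), breaks at step 4 where #4 take() → 35 is illegal
one such order, #1, #3, #2, #4, #6 (pending dropped), breaks at step 4 where #4 take() → 35 is illegal

not linearizable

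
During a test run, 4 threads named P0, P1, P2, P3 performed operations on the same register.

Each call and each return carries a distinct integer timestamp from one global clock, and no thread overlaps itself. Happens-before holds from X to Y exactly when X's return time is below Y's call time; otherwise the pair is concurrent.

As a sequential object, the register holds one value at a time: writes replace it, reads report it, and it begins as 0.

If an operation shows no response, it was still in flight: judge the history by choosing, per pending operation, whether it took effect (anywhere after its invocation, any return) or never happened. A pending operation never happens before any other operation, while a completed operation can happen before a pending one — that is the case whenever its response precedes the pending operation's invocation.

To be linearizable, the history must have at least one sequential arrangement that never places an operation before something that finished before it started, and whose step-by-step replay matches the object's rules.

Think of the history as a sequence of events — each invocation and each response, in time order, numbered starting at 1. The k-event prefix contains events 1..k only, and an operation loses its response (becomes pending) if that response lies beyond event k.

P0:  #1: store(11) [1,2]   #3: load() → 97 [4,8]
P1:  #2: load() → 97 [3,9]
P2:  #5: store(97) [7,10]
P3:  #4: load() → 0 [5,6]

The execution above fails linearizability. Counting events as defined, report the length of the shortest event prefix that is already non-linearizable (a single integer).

6

one valid order for events 1..5 is #1:
1. #1 store(11), leaving value 11
at event 6 (#4's time-6 response) nothing linearizes any more
no completion choice of the 2 pending operations (#2, #3) rescues it — every subset was tried
e.g. #1, #4 (pending dropped): illegal at step 2, since #4 load() → 0 cannot apply there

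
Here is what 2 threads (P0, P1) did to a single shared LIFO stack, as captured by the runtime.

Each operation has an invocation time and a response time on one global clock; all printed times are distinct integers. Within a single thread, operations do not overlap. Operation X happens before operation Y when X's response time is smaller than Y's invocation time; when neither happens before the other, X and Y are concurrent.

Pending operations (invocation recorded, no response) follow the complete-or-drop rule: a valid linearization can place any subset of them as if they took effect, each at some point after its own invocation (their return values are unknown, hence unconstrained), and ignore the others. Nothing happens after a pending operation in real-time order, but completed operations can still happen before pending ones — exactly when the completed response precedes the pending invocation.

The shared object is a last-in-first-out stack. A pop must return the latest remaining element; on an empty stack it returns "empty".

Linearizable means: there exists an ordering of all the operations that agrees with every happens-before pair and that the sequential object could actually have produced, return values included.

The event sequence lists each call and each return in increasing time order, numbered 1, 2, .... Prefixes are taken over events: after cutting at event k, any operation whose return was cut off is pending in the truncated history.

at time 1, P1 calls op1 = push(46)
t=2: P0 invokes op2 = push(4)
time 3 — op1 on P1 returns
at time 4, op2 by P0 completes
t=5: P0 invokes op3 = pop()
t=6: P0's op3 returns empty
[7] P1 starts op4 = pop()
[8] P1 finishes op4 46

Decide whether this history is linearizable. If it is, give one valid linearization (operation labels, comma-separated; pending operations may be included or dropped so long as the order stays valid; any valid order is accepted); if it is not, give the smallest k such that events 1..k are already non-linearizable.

the violation lands at event 6, op3's response at time 6: events 1..5 linearize, events 1..6 do not
real-time-consistent orders of the 3 completed operations: 2 — all fail the LIFO stack replay
sample order op1, op2, op3 stalls at step 3 — op3 pop() → empty has no legal effect
sample order op2, op1, op3 stalls at step 3 — op3 pop() → empty has no legal effect

not linearizable — minimal violating prefix: 6 events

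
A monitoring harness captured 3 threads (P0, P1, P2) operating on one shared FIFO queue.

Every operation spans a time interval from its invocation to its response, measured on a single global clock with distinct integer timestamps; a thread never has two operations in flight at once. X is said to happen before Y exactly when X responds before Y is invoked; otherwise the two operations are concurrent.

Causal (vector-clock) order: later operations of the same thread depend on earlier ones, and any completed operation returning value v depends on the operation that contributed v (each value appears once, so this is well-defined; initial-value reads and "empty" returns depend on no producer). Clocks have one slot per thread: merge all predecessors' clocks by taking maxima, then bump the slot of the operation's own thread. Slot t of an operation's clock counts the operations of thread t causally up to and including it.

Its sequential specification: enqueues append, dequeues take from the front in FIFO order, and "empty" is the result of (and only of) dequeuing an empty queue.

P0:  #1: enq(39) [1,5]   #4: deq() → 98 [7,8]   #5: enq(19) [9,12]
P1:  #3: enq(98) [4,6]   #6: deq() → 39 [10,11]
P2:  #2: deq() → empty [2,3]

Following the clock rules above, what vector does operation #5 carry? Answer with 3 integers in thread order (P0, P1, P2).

(3, 1, 0)

#2 (invocation 2): nothing precedes it; P2's component alone gives (0, 0, 1)
#3 (invocation 4): nothing precedes it; P1's component alone gives (0, 1, 0)
#1 (invocation 1): nothing precedes it; P0's component alone gives (1, 0, 0)
invoked at 10, #6 merges VC(#1)=(1, 0, 0), VC(#3)=(0, 1, 0) and bumps P1's slot → (1, 2, 0)
invoked at 7, #4 merges VC(#1)=(1, 0, 0), VC(#3)=(0, 1, 0) and bumps P0's slot → (2, 1, 0)
invoked at 9, #5 merges VC(#4)=(2, 1, 0) and bumps P0's slot → (3, 1, 0)
target: VC(#5) = (3, 1, 0)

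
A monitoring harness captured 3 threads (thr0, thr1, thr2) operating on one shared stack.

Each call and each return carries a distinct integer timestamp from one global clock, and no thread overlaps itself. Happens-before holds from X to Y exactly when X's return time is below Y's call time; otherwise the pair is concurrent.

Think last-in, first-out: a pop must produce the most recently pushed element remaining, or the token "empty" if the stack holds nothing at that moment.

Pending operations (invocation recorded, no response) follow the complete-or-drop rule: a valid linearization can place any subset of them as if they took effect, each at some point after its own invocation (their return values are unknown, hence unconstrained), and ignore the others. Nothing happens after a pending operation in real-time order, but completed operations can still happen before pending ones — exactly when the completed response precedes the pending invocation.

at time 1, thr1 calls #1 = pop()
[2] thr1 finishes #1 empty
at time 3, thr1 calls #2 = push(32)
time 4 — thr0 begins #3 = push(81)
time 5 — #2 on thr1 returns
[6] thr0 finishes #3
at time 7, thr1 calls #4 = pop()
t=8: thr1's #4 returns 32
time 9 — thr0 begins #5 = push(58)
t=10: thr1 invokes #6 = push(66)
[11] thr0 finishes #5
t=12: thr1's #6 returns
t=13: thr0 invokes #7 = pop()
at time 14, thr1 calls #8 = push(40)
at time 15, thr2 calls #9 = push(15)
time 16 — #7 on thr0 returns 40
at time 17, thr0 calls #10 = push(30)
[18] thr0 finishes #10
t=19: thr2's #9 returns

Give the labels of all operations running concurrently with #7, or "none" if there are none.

#7 spans [13,16]: anything still running between times 13 and 16 counts as concurrent
#1 [1,2]: before
#2 [3,5]: before
#3 [4,6]: before
#4 [7,8]: before
#5 [9,11]: before
#6 [10,12]: before
#8 [14,…): concurrent
#9 [15,19]: concurrent
#10 [17,18]: after

#8, #9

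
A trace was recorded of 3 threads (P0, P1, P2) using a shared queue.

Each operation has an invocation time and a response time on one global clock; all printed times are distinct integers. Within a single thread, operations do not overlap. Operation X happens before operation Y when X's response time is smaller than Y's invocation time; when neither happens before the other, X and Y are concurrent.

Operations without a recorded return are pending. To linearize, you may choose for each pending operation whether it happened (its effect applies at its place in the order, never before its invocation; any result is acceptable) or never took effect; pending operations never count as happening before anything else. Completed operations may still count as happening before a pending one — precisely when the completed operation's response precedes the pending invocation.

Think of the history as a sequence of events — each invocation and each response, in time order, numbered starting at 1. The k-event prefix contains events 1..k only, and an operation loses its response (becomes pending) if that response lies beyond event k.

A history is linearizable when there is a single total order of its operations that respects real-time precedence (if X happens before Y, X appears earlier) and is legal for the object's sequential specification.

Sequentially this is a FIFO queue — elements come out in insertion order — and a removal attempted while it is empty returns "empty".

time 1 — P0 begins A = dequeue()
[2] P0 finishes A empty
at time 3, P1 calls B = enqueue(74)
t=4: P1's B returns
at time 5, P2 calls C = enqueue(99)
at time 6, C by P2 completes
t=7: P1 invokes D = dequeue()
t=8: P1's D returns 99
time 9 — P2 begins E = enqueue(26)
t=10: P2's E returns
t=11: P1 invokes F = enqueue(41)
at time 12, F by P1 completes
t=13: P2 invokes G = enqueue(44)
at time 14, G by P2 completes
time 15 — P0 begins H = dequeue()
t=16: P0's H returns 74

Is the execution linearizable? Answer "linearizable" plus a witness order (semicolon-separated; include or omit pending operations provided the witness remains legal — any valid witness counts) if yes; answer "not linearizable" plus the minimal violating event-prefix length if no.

not linearizable — minimal violating prefix: 8 events

already the first 8 events (up to D's response at time 8) admit no linearization; the first 7 still do
exactly one order of the 4 completed ops respects real time; the queue replay fails
one such order, A, B, C, D, breaks at step 4 where D dequeue() → 99 is illegal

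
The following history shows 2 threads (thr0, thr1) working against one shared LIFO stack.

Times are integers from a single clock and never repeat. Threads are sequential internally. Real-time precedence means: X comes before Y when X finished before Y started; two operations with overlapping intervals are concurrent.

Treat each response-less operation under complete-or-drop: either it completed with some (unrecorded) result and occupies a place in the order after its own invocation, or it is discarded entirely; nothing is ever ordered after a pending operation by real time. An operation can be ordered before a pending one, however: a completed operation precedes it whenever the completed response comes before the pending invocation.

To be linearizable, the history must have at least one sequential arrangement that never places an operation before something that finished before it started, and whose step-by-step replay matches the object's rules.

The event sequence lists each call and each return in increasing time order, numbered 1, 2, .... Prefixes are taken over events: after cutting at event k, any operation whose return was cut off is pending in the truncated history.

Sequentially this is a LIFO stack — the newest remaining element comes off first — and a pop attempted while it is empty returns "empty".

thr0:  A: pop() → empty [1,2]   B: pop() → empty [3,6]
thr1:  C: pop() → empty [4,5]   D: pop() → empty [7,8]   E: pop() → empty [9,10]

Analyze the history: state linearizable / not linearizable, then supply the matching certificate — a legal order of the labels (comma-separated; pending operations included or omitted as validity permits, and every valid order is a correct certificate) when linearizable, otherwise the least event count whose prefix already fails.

linearizable — witness: A, B, C, D, E

1. A pop() → empty, leaving stack <>
2. B pop() → empty, leaving stack <>
3. C pop() → empty, leaving stack <>
4. D pop() → empty, leaving stack <>
5. E pop() → empty, leaving stack <>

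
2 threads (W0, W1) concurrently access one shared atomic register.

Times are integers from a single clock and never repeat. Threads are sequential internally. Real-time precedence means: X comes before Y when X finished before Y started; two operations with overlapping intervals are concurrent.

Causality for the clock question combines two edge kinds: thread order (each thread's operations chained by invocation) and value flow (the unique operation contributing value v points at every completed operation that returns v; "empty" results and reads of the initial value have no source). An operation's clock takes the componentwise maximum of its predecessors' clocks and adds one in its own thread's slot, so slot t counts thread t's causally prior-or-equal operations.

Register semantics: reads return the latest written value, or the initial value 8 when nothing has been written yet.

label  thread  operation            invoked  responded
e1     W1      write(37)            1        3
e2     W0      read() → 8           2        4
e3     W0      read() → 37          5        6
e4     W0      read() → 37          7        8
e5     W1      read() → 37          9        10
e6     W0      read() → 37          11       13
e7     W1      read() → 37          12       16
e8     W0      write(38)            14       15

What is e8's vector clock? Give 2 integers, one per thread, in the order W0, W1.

root op e1, invoked 1: fresh clock plus W1's own tick → (0, 1)
root op e2, invoked 2: fresh clock plus W0's own tick → (1, 0)
e5 (invocation 9): componentwise max over VC(e1)=(0, 1), +1 at W1, giving (0, 2)
e7 (invocation 12): componentwise max over VC(e1)=(0, 1), VC(e5)=(0, 2), +1 at W1, giving (0, 3)
e3 (invocation 5): componentwise max over VC(e1)=(0, 1), VC(e2)=(1, 0), +1 at W0, giving (2, 1)
e4 (invocation 7): componentwise max over VC(e1)=(0, 1), VC(e3)=(2, 1), +1 at W0, giving (3, 1)
e6 (invocation 11): componentwise max over VC(e1)=(0, 1), VC(e4)=(3, 1), +1 at W0, giving (4, 1)
e8 (invocation 14): componentwise max over VC(e6)=(4, 1), +1 at W0, giving (5, 1)
target: VC(e8) = (5, 1)

(5, 1)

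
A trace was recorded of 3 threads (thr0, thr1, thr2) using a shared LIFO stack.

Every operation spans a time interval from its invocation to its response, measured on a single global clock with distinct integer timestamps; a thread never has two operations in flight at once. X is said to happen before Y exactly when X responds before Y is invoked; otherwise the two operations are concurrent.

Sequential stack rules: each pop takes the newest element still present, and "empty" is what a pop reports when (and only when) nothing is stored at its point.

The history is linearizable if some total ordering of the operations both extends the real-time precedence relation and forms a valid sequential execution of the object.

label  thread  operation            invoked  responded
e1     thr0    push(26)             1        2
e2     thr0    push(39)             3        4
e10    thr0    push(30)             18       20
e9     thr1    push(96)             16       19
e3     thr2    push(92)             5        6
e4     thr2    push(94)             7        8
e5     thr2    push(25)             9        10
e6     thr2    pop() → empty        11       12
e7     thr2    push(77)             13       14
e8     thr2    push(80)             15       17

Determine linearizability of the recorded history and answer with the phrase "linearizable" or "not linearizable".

prefix check: 1..11 passes, 1..12 fails once e6's time-12 response joins
a single order respects real time; the 6 completed LIFO stack operations fail replay along it
sample order e1, e2, e3, e4, e5, e6 stalls at step 6 — e6 pop() → empty has no legal effect

not linearizable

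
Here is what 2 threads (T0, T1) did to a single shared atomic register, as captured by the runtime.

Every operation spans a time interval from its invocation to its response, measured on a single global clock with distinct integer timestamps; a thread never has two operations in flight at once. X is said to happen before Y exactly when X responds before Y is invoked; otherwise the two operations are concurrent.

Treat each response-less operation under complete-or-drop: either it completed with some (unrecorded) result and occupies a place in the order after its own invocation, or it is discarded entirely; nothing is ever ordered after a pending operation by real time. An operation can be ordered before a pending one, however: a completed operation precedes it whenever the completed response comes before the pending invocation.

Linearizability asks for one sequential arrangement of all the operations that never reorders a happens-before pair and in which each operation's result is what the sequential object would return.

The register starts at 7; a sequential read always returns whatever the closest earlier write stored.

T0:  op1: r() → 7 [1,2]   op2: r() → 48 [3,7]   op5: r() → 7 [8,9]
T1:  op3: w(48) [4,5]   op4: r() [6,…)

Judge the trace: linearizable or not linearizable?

events 1..8 are fine; event 9 — the response of op5 at time 9 — makes the prefix non-linearizable
real-time-consistent orders of the 4 completed operations: 2 — all fail the atomic register replay
no escape via the 1 pending operation (op4): every completion choice fails
sample order op1, op2, op3, op5 (pending dropped) stalls at step 2 — op2 r() → 48 has no legal effect
sample order op1, op3, op2, op5 (pending dropped) stalls at step 4 — op5 r() → 7 has no legal effect

not linearizable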